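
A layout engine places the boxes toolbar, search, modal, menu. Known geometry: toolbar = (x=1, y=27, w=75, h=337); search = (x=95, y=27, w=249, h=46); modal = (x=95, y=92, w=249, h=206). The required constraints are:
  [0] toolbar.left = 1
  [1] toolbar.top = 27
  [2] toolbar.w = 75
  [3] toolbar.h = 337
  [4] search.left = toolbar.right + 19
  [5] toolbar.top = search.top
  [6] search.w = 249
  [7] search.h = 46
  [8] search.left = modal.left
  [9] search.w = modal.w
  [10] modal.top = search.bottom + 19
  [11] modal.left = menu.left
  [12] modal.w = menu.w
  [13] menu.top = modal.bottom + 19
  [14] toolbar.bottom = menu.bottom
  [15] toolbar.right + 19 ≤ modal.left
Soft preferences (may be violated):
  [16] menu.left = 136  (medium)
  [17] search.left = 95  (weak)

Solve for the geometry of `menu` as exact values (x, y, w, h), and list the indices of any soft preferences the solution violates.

1. menu.x = 95  [modal.left = menu.left]
2. menu.w = 249  [modal.w = menu.w]
3. menu.y = 317  [menu.top = modal.bottom + 19]
4. menu.h = 47  [toolbar.bottom = menu.bottom]

menu = (x=95, y=317, w=249, h=47)
violated soft preferences: 16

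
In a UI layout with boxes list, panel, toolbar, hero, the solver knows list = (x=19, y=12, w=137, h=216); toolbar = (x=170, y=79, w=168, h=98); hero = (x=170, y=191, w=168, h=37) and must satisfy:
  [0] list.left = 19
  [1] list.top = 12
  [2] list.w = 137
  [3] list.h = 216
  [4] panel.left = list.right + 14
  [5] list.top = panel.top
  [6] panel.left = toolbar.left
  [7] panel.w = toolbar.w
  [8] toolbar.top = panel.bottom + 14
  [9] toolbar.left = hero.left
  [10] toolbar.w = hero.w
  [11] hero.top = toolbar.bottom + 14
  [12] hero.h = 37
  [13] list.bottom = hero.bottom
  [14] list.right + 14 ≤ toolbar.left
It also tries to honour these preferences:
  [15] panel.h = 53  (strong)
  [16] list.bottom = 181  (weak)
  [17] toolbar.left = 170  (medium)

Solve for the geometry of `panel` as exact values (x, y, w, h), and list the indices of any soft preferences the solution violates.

1. panel.x = 170  [panel.left = list.right + 14]
2. panel.y = 12  [list.top = panel.top]
3. panel.w = 168  [panel.w = toolbar.w]
4. panel.h = 53  [toolbar.top = panel.bottom + 14]

panel = (x=170, y=12, w=168, h=53)
violated soft preferences: 16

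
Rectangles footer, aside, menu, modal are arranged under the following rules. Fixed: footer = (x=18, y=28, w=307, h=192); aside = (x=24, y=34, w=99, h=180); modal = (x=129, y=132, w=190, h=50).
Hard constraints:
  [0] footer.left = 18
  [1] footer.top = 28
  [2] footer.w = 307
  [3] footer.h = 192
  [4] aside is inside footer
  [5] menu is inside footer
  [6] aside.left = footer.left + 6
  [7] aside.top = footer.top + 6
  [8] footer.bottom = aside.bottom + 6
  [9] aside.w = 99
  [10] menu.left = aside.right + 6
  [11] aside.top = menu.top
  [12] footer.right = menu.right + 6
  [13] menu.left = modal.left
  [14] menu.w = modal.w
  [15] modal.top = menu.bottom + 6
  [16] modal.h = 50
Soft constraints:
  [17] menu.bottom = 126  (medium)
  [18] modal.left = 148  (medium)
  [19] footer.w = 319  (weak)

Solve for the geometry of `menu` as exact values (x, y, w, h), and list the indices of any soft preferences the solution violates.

1. menu.x = 129  [menu.left = aside.right + 6]
2. menu.y = 34  [aside.top = menu.top]
3. menu.w = 190  [footer.right = menu.right + 6]
4. menu.h = 92  [modal.top = menu.bottom + 6]

menu = (x=129, y=34, w=190, h=92)
violated soft preferences: 18, 19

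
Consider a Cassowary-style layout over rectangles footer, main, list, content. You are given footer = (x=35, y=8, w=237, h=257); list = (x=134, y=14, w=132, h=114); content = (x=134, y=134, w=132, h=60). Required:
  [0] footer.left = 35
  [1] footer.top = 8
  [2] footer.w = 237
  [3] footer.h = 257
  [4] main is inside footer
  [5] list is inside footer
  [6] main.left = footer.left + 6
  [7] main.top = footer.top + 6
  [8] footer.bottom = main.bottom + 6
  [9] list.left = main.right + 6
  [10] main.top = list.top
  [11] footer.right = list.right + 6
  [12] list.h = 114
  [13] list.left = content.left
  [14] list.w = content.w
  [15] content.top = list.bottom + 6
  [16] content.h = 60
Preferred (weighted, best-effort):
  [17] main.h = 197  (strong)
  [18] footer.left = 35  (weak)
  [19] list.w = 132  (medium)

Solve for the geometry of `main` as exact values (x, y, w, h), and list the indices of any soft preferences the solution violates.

1. main.x = 41  [main.left = footer.left + 6]
2. main.y = 14  [main.top = footer.top + 6]
3. main.h = 245  [footer.bottom = main.bottom + 6]
4. main.w = 87  [list.left = main.right + 6]

main = (x=41, y=14, w=87, h=245)
violated soft preferences: 17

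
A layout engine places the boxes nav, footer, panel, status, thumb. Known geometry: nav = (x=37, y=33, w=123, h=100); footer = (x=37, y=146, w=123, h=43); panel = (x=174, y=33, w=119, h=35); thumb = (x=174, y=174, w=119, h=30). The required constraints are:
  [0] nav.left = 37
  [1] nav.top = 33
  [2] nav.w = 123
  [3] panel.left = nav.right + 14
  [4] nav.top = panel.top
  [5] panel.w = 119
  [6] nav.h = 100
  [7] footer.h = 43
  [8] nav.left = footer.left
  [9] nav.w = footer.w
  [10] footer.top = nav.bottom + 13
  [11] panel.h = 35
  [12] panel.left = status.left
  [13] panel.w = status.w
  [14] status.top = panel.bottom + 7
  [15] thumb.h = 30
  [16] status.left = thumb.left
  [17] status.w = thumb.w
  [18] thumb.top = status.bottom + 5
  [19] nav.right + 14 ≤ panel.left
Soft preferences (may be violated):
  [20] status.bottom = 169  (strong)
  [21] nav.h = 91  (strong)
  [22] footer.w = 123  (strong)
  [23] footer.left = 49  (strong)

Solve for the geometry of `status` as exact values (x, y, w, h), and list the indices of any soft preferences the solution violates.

status = (x=174, y=75, w=119, h=94)
violated soft preferences: 21, 23

1. status.x = 174  [panel.left = status.left]
2. status.w = 119  [panel.w = status.w]
3. status.y = 75  [status.top = panel.bottom + 7]
4. status.h = 94  [thumb.top = status.bottom + 5]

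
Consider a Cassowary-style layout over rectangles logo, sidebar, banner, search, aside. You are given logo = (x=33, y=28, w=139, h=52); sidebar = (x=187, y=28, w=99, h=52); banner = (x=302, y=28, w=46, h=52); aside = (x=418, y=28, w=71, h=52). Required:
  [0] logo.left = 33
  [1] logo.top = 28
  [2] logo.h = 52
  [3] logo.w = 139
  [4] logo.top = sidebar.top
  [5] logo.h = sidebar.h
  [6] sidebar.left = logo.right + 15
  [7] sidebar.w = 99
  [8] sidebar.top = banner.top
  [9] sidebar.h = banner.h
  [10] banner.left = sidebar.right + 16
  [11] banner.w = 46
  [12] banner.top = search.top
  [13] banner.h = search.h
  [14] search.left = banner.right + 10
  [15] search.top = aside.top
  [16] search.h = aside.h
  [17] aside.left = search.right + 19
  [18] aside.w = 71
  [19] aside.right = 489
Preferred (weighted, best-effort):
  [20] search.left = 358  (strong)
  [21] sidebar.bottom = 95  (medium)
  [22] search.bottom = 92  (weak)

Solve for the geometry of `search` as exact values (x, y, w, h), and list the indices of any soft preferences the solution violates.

search = (x=358, y=28, w=41, h=52)
violated soft preferences: 21, 22

1. search.y = 28  [banner.top = search.top]
2. search.h = 52  [banner.h = search.h]
3. search.x = 358  [search.left = banner.right + 10]
4. search.w = 41  [aside.left = search.right + 19]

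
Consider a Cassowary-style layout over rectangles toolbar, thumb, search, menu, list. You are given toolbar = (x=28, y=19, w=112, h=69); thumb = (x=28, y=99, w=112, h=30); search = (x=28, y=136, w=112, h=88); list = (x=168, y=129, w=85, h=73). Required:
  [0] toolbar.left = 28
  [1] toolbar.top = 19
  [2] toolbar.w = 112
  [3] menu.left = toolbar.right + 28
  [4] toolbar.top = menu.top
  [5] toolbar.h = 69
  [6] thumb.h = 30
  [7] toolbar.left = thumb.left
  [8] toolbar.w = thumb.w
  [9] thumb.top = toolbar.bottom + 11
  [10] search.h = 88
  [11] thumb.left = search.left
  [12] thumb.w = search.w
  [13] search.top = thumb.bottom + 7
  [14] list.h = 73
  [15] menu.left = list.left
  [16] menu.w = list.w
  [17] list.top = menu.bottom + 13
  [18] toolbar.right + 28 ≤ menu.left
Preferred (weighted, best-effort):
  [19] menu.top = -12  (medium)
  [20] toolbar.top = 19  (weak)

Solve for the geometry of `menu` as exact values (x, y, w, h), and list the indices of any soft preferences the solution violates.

menu = (x=168, y=19, w=85, h=97)
violated soft preferences: 19

1. menu.x = 168  [menu.left = toolbar.right + 28]
2. menu.y = 19  [toolbar.top = menu.top]
3. menu.w = 85  [menu.w = list.w]
4. menu.h = 97  [list.top = menu.bottom + 13]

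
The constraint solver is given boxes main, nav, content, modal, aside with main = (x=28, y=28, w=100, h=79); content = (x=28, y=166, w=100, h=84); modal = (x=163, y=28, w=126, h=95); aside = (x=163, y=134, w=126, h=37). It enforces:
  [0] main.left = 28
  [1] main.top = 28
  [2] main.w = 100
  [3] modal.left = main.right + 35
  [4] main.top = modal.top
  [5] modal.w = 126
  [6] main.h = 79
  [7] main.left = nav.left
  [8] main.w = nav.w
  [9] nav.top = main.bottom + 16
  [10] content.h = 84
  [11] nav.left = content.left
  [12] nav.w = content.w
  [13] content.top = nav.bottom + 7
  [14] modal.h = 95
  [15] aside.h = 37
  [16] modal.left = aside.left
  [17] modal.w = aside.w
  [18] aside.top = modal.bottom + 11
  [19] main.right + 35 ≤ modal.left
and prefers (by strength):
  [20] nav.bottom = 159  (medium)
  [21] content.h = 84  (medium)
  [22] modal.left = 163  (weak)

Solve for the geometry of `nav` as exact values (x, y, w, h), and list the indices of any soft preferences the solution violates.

nav = (x=28, y=123, w=100, h=36)
violated soft preferences: none

1. nav.x = 28  [main.left = nav.left]
2. nav.w = 100  [main.w = nav.w]
3. nav.y = 123  [nav.top = main.bottom + 16]
4. nav.h = 36  [content.top = nav.bottom + 7]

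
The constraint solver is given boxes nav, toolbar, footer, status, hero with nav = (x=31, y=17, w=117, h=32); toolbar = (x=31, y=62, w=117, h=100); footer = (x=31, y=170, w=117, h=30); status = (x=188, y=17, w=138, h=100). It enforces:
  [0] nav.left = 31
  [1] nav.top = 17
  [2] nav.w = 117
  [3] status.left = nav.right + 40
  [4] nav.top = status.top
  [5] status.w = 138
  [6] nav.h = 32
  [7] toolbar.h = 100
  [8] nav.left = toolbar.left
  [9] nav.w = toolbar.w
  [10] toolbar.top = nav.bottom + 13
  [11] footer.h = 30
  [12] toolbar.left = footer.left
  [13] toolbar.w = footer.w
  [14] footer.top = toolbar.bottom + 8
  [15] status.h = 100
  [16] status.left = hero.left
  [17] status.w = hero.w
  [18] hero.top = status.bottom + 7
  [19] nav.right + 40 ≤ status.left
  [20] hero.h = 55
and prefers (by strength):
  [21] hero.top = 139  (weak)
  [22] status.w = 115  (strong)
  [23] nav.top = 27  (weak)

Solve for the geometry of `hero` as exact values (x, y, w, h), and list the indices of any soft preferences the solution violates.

hero = (x=188, y=124, w=138, h=55)
violated soft preferences: 21, 22, 23

1. hero.x = 188  [status.left = hero.left]
2. hero.w = 138  [status.w = hero.w]
3. hero.y = 124  [hero.top = status.bottom + 7]
4. hero.h = 55  [hero.h = 55]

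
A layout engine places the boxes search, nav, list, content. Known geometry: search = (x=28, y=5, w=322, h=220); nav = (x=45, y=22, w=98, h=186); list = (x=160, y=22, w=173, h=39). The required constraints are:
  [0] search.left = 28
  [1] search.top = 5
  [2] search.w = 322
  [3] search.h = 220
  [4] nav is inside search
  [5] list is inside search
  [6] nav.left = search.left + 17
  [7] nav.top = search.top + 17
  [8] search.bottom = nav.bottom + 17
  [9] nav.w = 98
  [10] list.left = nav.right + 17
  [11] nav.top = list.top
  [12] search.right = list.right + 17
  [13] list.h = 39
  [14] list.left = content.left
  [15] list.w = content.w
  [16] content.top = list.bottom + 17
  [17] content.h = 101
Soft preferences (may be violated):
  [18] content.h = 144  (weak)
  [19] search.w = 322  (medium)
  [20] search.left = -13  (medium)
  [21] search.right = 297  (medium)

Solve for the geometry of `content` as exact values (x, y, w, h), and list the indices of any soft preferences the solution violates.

1. content.x = 160  [list.left = content.left]
2. content.w = 173  [list.w = content.w]
3. content.y = 78  [content.top = list.bottom + 17]
4. content.h = 101  [content.h = 101]

content = (x=160, y=78, w=173, h=101)
violated soft preferences: 18, 20, 21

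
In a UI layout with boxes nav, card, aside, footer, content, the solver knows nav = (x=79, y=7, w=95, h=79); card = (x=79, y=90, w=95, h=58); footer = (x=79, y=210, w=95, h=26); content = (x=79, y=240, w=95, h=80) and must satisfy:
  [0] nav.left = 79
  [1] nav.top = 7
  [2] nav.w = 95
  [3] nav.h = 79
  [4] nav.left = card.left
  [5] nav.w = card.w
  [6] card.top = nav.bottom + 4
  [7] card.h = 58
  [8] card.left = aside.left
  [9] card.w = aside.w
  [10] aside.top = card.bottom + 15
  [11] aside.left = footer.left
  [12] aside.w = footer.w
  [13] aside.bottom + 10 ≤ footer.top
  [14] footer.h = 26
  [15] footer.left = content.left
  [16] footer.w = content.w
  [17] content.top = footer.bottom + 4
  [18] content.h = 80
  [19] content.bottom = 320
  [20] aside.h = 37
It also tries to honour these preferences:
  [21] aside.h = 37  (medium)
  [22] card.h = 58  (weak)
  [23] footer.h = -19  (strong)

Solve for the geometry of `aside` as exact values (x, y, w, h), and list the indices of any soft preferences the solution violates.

aside = (x=79, y=163, w=95, h=37)
violated soft preferences: 23

1. aside.x = 79  [card.left = aside.left]
2. aside.w = 95  [card.w = aside.w]
3. aside.y = 163  [aside.top = card.bottom + 15]
4. aside.h = 37  [aside.h = 37]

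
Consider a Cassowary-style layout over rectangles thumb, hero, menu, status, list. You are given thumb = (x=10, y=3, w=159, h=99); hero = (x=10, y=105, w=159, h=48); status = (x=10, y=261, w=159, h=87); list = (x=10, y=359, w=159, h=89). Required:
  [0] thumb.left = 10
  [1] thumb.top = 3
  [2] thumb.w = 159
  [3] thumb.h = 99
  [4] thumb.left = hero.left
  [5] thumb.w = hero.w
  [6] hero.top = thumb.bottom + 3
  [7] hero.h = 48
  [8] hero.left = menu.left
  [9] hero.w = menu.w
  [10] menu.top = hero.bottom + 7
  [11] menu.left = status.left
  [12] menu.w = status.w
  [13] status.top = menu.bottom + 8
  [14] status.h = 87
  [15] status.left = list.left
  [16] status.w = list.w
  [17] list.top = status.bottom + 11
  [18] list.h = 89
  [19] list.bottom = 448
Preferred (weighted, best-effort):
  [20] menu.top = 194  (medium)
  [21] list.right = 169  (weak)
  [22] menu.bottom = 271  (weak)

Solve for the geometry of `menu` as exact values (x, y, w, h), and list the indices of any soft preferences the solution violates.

1. menu.x = 10  [hero.left = menu.left]
2. menu.w = 159  [hero.w = menu.w]
3. menu.y = 160  [menu.top = hero.bottom + 7]
4. menu.h = 93  [status.top = menu.bottom + 8]

menu = (x=10, y=160, w=159, h=93)
violated soft preferences: 20, 22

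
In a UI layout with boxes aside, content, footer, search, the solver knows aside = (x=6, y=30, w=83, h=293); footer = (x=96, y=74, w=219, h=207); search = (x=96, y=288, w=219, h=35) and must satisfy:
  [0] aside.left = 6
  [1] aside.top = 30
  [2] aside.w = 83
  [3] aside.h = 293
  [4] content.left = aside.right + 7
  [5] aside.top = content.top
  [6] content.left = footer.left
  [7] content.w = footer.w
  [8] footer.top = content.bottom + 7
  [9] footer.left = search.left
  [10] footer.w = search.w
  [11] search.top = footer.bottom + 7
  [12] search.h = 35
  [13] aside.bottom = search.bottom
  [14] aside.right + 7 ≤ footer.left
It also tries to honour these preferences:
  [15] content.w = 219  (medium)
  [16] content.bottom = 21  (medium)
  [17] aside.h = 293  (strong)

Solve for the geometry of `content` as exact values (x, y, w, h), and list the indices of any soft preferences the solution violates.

1. content.x = 96  [content.left = aside.right + 7]
2. content.y = 30  [aside.top = content.top]
3. content.w = 219  [content.w = footer.w]
4. content.h = 37  [footer.top = content.bottom + 7]

content = (x=96, y=30, w=219, h=37)
violated soft preferences: 16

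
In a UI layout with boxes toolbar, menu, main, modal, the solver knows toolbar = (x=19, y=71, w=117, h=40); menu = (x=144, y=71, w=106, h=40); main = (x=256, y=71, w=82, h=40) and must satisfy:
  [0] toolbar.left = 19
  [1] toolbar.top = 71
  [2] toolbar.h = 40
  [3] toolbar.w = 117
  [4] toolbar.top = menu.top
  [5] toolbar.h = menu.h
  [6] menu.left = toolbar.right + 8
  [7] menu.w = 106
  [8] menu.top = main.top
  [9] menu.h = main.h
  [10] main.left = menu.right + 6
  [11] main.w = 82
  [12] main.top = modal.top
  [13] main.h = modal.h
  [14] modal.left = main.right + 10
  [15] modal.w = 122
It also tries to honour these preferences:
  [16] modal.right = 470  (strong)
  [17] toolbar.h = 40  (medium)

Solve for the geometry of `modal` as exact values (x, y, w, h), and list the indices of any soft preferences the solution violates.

modal = (x=348, y=71, w=122, h=40)
violated soft preferences: none

1. modal.y = 71  [main.top = modal.top]
2. modal.h = 40  [main.h = modal.h]
3. modal.x = 348  [modal.left = main.right + 10]
4. modal.w = 122  [modal.w = 122]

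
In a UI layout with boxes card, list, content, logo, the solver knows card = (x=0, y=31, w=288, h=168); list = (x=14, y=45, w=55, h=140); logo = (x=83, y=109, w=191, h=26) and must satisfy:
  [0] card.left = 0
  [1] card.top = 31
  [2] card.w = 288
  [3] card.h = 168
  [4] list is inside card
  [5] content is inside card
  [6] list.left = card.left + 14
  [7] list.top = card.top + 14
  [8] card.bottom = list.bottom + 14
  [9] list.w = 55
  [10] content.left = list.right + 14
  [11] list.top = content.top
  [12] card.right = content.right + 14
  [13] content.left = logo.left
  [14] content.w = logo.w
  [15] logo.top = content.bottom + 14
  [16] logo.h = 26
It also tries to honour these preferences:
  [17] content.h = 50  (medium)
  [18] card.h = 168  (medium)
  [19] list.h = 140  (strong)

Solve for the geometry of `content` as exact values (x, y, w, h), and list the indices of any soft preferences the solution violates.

1. content.x = 83  [content.left = list.right + 14]
2. content.y = 45  [list.top = content.top]
3. content.w = 191  [card.right = content.right + 14]
4. content.h = 50  [logo.top = content.bottom + 14]

content = (x=83, y=45, w=191, h=50)
violated soft preferences: none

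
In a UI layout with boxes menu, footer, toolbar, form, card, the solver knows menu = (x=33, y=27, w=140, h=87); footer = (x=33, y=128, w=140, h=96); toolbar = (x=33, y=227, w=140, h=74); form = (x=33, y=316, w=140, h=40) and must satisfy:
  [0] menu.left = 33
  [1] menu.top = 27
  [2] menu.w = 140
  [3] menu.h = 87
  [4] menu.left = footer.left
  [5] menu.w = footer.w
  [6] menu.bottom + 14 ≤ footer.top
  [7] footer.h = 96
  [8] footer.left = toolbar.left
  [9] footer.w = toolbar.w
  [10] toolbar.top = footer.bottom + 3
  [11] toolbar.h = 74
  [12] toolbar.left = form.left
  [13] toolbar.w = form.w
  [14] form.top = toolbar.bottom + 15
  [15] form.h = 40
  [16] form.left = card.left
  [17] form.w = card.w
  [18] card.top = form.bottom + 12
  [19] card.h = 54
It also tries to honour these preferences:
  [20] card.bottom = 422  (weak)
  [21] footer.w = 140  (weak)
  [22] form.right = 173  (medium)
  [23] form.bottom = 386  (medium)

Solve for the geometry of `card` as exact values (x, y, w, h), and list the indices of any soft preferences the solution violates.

1. card.x = 33  [form.left = card.left]
2. card.w = 140  [form.w = card.w]
3. card.y = 368  [card.top = form.bottom + 12]
4. card.h = 54  [card.h = 54]

card = (x=33, y=368, w=140, h=54)
violated soft preferences: 23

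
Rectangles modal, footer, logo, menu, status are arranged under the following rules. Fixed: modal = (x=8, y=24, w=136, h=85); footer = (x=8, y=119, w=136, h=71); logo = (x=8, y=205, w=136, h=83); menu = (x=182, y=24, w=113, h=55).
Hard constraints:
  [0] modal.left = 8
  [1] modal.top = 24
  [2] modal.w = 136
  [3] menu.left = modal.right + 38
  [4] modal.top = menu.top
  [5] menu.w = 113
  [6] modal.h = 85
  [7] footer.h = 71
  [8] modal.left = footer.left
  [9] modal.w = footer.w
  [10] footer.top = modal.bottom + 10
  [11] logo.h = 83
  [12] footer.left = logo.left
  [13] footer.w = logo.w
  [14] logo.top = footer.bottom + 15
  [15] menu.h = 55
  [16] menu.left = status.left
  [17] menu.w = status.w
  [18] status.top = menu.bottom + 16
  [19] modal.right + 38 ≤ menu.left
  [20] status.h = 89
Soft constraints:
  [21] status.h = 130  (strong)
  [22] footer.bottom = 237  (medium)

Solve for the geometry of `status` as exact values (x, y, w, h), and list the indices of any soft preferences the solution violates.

1. status.x = 182  [menu.left = status.left]
2. status.w = 113  [menu.w = status.w]
3. status.y = 95  [status.top = menu.bottom + 16]
4. status.h = 89  [status.h = 89]

status = (x=182, y=95, w=113, h=89)
violated soft preferences: 21, 22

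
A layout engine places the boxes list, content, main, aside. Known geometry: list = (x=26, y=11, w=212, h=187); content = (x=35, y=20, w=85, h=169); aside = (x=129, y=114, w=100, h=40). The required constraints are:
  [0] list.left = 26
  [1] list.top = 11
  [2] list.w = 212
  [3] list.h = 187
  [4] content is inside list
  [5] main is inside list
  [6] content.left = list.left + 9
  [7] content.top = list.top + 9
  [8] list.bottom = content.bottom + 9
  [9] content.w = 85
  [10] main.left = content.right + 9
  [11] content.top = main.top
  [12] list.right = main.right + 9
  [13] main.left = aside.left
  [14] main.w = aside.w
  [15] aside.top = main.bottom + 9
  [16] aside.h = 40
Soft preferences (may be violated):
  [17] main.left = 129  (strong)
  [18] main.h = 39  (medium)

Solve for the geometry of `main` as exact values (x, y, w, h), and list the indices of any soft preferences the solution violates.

1. main.x = 129  [main.left = content.right + 9]
2. main.y = 20  [content.top = main.top]
3. main.w = 100  [list.right = main.right + 9]
4. main.h = 85  [aside.top = main.bottom + 9]

main = (x=129, y=20, w=100, h=85)
violated soft preferences: 18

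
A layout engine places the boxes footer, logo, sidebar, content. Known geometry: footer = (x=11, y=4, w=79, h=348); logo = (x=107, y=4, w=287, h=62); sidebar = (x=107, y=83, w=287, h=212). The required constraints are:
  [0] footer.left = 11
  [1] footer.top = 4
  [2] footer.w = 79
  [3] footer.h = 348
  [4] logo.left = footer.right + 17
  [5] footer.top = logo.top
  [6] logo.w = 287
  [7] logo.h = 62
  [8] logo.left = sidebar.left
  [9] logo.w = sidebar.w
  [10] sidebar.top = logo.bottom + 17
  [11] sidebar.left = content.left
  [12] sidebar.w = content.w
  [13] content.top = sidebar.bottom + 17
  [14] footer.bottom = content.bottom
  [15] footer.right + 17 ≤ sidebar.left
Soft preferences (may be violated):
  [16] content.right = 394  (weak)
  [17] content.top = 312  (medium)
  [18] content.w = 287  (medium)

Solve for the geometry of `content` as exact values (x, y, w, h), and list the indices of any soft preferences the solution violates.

1. content.x = 107  [sidebar.left = content.left]
2. content.w = 287  [sidebar.w = content.w]
3. content.y = 312  [content.top = sidebar.bottom + 17]
4. content.h = 40  [footer.bottom = content.bottom]

content = (x=107, y=312, w=287, h=40)
violated soft preferences: none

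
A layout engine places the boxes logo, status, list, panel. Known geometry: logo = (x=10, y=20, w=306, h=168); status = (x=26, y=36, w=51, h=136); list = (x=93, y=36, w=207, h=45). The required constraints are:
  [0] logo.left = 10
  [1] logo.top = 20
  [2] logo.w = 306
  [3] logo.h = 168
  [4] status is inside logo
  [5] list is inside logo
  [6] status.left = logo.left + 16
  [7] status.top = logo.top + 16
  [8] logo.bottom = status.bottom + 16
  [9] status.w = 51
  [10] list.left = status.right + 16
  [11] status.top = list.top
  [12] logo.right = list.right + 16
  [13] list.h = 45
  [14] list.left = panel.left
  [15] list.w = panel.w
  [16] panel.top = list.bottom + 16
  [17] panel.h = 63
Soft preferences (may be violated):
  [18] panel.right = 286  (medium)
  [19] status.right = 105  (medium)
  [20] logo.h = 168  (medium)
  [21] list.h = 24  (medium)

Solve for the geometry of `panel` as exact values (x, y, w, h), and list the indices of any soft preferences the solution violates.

1. panel.x = 93  [list.left = panel.left]
2. panel.w = 207  [list.w = panel.w]
3. panel.y = 97  [panel.top = list.bottom + 16]
4. panel.h = 63  [panel.h = 63]

panel = (x=93, y=97, w=207, h=63)
violated soft preferences: 18, 19, 21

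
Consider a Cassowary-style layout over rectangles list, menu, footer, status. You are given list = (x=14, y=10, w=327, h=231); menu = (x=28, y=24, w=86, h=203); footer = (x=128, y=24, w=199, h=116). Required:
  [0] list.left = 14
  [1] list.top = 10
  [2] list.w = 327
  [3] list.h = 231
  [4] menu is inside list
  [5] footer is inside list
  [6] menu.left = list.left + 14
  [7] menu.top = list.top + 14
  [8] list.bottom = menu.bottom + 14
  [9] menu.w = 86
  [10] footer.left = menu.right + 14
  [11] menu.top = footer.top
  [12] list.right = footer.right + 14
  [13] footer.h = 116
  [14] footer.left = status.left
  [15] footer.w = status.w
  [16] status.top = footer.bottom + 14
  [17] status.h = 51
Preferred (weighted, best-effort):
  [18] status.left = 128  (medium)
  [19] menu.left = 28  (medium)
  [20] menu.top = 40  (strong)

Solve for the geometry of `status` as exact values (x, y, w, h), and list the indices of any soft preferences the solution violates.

1. status.x = 128  [footer.left = status.left]
2. status.w = 199  [footer.w = status.w]
3. status.y = 154  [status.top = footer.bottom + 14]
4. status.h = 51  [status.h = 51]

status = (x=128, y=154, w=199, h=51)
violated soft preferences: 20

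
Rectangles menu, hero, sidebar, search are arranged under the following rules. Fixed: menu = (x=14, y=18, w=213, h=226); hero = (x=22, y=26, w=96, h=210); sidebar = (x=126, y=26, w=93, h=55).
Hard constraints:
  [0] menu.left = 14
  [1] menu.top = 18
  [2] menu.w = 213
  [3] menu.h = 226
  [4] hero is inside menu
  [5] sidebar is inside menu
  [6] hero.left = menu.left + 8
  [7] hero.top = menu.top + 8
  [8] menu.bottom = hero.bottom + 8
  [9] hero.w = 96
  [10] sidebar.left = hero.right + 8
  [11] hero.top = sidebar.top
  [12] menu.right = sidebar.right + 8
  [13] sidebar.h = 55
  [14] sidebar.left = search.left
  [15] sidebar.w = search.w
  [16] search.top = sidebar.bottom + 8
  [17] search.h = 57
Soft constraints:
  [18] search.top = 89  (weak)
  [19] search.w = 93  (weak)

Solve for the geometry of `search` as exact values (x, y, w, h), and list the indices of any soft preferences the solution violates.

1. search.x = 126  [sidebar.left = search.left]
2. search.w = 93  [sidebar.w = search.w]
3. search.y = 89  [search.top = sidebar.bottom + 8]
4. search.h = 57  [search.h = 57]

search = (x=126, y=89, w=93, h=57)
violated soft preferences: none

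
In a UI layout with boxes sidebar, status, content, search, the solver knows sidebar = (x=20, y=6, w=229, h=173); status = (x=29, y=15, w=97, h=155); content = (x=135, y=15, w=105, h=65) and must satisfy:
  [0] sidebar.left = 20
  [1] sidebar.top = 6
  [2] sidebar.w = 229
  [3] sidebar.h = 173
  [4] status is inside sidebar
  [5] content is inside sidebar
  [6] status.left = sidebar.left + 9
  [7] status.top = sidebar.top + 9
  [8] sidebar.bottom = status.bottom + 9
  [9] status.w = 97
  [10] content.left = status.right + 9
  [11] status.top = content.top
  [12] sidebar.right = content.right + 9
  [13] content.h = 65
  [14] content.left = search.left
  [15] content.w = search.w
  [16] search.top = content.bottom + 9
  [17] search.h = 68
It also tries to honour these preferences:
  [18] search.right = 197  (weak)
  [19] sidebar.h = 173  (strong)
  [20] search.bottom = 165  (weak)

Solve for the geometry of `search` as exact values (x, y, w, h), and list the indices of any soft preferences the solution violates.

search = (x=135, y=89, w=105, h=68)
violated soft preferences: 18, 20

1. search.x = 135  [content.left = search.left]
2. search.w = 105  [content.w = search.w]
3. search.y = 89  [search.top = content.bottom + 9]
4. search.h = 68  [search.h = 68]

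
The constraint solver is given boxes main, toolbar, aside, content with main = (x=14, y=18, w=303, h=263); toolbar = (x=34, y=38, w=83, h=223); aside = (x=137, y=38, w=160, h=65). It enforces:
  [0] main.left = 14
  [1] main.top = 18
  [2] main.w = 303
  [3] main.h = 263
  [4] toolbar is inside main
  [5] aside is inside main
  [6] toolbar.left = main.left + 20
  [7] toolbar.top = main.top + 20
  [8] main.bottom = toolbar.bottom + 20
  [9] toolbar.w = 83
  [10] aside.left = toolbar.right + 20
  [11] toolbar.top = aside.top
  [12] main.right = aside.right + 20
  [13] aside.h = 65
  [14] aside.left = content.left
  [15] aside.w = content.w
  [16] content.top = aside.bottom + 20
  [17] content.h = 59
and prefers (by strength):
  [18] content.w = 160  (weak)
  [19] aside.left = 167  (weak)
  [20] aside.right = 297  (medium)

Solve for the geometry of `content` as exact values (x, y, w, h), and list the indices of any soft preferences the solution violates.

1. content.x = 137  [aside.left = content.left]
2. content.w = 160  [aside.w = content.w]
3. content.y = 123  [content.top = aside.bottom + 20]
4. content.h = 59  [content.h = 59]

content = (x=137, y=123, w=160, h=59)
violated soft preferences: 19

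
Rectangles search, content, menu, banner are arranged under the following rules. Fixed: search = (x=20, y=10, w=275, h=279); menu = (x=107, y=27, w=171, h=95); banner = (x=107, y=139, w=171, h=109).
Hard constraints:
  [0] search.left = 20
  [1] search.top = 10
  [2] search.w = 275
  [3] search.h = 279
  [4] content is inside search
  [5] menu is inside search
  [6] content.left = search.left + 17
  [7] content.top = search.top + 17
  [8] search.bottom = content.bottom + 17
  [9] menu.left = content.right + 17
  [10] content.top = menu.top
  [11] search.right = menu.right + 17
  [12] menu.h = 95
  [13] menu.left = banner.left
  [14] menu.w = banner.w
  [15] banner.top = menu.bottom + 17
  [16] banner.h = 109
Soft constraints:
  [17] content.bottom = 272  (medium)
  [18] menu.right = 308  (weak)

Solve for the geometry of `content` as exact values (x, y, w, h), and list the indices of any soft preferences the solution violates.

content = (x=37, y=27, w=53, h=245)
violated soft preferences: 18

1. content.x = 37  [content.left = search.left + 17]
2. content.y = 27  [content.top = search.top + 17]
3. content.h = 245  [search.bottom = content.bottom + 17]
4. content.w = 53  [menu.left = content.right + 17]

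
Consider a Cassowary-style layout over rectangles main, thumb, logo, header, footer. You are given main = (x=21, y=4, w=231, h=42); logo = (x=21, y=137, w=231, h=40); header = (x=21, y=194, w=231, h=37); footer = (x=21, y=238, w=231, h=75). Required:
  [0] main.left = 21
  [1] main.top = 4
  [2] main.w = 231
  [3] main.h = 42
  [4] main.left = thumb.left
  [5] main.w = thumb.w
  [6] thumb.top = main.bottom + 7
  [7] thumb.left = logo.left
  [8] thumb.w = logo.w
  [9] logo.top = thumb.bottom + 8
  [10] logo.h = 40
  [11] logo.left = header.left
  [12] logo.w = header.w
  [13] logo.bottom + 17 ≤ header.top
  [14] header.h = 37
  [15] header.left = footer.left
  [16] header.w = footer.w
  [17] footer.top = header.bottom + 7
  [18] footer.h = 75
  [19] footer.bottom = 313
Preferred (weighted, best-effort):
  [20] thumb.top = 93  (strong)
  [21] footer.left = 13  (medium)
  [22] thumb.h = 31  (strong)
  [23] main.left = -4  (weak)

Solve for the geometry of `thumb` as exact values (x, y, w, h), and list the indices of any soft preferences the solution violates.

1. thumb.x = 21  [main.left = thumb.left]
2. thumb.w = 231  [main.w = thumb.w]
3. thumb.y = 53  [thumb.top = main.bottom + 7]
4. thumb.h = 76  [logo.top = thumb.bottom + 8]

thumb = (x=21, y=53, w=231, h=76)
violated soft preferences: 20, 21, 22, 23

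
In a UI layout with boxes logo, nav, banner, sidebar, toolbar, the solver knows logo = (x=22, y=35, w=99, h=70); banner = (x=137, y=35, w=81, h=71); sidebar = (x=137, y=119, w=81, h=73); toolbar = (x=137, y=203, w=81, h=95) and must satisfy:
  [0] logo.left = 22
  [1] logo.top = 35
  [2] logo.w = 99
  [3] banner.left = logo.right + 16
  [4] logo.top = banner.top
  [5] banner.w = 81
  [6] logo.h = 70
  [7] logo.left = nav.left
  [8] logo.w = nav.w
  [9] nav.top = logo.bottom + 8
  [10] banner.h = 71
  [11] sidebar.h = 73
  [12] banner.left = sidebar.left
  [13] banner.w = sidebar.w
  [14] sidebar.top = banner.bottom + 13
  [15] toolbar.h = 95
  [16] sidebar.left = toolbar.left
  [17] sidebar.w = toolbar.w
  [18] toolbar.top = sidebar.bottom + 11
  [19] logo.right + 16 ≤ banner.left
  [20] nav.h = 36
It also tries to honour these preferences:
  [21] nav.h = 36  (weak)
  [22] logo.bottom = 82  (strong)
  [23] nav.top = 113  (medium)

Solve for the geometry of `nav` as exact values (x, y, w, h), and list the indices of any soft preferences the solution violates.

nav = (x=22, y=113, w=99, h=36)
violated soft preferences: 22

1. nav.x = 22  [logo.left = nav.left]
2. nav.w = 99  [logo.w = nav.w]
3. nav.y = 113  [nav.top = logo.bottom + 8]
4. nav.h = 36  [nav.h = 36]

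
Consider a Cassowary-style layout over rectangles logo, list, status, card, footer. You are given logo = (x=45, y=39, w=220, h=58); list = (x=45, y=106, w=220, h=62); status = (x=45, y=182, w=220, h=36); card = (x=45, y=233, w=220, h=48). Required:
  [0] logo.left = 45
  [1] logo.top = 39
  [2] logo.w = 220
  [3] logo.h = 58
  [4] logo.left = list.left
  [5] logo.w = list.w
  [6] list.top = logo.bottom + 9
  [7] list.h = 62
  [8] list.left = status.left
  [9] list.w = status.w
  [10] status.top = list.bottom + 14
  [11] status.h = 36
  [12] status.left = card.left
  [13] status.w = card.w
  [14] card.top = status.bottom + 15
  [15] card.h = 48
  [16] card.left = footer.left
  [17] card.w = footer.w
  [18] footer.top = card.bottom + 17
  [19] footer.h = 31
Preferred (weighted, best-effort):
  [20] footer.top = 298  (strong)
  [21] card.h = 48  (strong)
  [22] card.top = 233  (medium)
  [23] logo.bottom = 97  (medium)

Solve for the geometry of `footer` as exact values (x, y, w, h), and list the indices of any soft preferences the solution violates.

footer = (x=45, y=298, w=220, h=31)
violated soft preferences: none

1. footer.x = 45  [card.left = footer.left]
2. footer.w = 220  [card.w = footer.w]
3. footer.y = 298  [footer.top = card.bottom + 17]
4. footer.h = 31  [footer.h = 31]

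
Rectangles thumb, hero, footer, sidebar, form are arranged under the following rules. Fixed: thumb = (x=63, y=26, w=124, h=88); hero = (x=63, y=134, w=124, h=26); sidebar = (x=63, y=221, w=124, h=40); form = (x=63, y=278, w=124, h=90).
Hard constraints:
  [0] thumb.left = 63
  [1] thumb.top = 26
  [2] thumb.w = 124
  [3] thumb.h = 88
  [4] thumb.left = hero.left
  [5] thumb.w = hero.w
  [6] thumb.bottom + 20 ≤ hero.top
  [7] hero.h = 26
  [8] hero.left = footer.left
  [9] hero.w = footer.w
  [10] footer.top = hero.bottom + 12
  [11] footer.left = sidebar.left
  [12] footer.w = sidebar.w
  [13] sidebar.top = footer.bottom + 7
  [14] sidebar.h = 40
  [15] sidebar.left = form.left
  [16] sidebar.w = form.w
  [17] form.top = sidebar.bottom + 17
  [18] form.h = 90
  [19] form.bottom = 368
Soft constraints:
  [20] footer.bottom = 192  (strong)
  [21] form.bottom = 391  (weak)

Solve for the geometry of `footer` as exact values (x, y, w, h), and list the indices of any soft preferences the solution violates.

1. footer.x = 63  [hero.left = footer.left]
2. footer.w = 124  [hero.w = footer.w]
3. footer.y = 172  [footer.top = hero.bottom + 12]
4. footer.h = 42  [sidebar.top = footer.bottom + 7]

footer = (x=63, y=172, w=124, h=42)
violated soft preferences: 20, 21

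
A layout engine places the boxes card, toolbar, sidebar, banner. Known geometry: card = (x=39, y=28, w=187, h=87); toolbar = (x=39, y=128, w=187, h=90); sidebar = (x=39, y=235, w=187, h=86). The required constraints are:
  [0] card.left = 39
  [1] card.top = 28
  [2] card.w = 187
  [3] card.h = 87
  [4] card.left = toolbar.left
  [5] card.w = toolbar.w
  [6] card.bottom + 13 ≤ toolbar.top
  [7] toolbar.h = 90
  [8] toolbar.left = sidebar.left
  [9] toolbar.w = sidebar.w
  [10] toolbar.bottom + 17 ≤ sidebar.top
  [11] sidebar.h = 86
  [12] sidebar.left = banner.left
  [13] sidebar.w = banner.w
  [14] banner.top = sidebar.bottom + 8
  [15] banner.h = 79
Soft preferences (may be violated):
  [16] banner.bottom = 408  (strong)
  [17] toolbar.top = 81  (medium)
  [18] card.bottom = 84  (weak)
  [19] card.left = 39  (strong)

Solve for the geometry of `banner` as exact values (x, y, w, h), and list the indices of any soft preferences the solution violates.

banner = (x=39, y=329, w=187, h=79)
violated soft preferences: 17, 18

1. banner.x = 39  [sidebar.left = banner.left]
2. banner.w = 187  [sidebar.w = banner.w]
3. banner.y = 329  [banner.top = sidebar.bottom + 8]
4. banner.h = 79  [banner.h = 79]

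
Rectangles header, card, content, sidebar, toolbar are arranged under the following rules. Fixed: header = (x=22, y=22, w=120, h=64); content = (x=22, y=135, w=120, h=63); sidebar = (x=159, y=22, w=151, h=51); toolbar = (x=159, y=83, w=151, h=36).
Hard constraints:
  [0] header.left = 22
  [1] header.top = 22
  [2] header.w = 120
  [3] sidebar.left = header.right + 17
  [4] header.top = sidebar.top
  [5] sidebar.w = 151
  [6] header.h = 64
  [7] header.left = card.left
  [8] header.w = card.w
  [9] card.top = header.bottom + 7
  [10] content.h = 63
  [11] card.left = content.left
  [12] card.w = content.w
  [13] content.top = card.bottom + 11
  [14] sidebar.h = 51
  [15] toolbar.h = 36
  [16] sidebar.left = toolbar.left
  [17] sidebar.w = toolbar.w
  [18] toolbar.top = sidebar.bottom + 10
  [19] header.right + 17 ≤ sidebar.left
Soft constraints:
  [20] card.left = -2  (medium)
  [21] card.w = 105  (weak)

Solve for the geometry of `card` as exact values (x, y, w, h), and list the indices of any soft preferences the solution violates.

1. card.x = 22  [header.left = card.left]
2. card.w = 120  [header.w = card.w]
3. card.y = 93  [card.top = header.bottom + 7]
4. card.h = 31  [content.top = card.bottom + 11]

card = (x=22, y=93, w=120, h=31)
violated soft preferences: 20, 21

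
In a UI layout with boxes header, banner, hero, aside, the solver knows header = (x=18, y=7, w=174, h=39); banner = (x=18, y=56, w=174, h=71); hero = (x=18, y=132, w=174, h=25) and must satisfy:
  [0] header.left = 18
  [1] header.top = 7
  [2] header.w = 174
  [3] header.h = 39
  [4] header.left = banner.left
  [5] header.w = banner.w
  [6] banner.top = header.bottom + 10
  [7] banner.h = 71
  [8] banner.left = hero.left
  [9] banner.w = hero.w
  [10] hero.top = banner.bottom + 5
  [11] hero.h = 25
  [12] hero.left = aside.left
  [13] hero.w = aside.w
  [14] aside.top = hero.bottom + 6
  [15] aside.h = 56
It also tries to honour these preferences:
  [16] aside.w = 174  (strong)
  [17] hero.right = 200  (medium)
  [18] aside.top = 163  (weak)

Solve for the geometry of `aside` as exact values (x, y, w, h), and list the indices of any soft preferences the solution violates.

aside = (x=18, y=163, w=174, h=56)
violated soft preferences: 17

1. aside.x = 18  [hero.left = aside.left]
2. aside.w = 174  [hero.w = aside.w]
3. aside.y = 163  [aside.top = hero.bottom + 6]
4. aside.h = 56  [aside.h = 56]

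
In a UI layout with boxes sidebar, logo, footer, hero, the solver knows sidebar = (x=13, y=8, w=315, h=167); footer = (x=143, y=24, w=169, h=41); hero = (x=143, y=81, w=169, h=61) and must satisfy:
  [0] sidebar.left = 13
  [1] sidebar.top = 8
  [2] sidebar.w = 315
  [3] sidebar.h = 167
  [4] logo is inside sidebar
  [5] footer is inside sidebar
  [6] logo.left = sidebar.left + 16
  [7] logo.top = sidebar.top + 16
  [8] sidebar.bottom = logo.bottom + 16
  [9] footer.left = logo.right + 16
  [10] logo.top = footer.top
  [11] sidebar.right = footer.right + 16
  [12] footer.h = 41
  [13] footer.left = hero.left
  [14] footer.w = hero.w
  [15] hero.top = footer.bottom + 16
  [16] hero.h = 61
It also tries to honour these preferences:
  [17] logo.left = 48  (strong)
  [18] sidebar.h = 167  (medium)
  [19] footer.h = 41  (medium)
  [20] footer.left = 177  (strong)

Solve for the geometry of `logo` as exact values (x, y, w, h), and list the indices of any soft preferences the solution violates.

logo = (x=29, y=24, w=98, h=135)
violated soft preferences: 17, 20

1. logo.x = 29  [logo.left = sidebar.left + 16]
2. logo.y = 24  [logo.top = sidebar.top + 16]
3. logo.h = 135  [sidebar.bottom = logo.bottom + 16]
4. logo.w = 98  [footer.left = logo.right + 16]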